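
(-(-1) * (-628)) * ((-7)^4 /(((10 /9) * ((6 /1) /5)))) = -1130871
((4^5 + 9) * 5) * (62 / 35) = 64046 / 7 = 9149.43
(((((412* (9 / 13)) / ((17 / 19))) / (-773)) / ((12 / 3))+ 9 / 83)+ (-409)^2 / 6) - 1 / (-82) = 48623991866432 / 1744034097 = 27880.18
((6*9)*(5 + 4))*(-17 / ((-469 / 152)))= 1255824 / 469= 2677.66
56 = 56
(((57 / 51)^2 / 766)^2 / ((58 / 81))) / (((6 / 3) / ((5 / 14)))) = 52780005 / 79586471350624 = 0.00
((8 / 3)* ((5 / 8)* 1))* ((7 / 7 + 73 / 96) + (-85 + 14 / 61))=-2430535 / 17568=-138.35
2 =2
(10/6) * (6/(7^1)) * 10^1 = 100/7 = 14.29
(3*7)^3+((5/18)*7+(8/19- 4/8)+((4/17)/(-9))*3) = 9262.79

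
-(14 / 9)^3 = -2744 / 729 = -3.76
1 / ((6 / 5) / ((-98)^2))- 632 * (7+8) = -4430 / 3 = -1476.67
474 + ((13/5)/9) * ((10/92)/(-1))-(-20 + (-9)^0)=204089/414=492.97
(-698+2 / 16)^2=31169889 / 64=487029.52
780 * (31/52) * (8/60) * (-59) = -3658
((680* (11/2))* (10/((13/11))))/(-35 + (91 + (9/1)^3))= 82280/2041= 40.31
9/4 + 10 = 49/4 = 12.25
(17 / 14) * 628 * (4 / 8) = 381.29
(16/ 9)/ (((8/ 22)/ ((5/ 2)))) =110/ 9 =12.22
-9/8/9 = -1/8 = -0.12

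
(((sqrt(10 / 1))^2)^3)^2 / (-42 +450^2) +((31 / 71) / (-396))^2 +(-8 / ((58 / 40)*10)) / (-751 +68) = 2610030894683225489 / 528335098485415056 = 4.94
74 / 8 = 37 / 4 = 9.25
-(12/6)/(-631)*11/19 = 22/11989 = 0.00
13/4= 3.25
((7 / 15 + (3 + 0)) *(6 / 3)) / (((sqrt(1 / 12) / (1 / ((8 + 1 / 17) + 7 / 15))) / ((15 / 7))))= 26520 *sqrt(3) / 7609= 6.04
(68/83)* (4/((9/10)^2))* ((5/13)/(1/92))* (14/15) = 133.62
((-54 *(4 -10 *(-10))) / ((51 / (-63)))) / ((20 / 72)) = 2122848 / 85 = 24974.68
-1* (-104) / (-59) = -104 / 59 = -1.76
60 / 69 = 20 / 23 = 0.87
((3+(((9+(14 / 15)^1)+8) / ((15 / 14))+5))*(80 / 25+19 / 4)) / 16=147499 / 12000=12.29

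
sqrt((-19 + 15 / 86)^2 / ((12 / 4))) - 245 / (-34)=245 / 34 + 1619*sqrt(3) / 258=18.07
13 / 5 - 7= -22 / 5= -4.40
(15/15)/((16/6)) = 3/8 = 0.38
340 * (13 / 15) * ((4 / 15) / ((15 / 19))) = 99.53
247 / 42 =5.88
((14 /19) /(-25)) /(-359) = 14 /170525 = 0.00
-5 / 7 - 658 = -4611 / 7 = -658.71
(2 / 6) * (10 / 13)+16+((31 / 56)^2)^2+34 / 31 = 207444262969 / 11889905664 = 17.45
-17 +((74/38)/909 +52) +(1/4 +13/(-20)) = 2988068/86355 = 34.60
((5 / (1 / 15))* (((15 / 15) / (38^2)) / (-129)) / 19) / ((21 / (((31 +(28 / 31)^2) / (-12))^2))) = -23370765625 / 3294714687388992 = -0.00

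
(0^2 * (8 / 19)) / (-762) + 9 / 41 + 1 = 50 / 41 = 1.22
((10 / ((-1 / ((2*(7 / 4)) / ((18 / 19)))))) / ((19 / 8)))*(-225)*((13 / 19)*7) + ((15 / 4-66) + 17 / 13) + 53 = 16554153 / 988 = 16755.22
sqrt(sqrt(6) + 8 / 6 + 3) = sqrt(9 * sqrt(6) + 39) / 3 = 2.60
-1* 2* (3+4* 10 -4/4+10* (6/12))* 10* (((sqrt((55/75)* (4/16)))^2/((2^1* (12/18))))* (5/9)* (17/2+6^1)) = -74965/72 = -1041.18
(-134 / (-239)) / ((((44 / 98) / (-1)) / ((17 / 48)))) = -55811 / 126192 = -0.44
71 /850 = 0.08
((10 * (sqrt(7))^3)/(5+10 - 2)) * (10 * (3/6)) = 350 * sqrt(7)/13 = 71.23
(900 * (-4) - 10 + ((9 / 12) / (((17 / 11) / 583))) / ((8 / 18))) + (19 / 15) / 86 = -521653421 / 175440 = -2973.40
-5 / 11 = -0.45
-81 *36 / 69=-972 / 23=-42.26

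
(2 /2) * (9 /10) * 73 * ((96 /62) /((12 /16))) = 21024 /155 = 135.64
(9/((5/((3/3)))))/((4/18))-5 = 3.10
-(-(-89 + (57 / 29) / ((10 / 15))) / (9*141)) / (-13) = 4991 / 956826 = 0.01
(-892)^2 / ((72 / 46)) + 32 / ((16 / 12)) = 4575284 / 9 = 508364.89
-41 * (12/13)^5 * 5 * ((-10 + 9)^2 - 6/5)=10202112/371293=27.48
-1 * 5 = -5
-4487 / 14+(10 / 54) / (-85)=-294221 / 918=-320.50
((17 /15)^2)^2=83521 /50625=1.65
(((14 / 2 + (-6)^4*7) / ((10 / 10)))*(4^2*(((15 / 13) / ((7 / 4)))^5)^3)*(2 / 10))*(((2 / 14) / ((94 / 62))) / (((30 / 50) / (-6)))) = -604951285595111424000000000000000 / 11421384249710605774873515151997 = -52.97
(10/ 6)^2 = 25/ 9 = 2.78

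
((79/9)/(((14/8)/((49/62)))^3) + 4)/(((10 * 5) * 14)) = 322313/46920825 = 0.01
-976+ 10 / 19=-18534 / 19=-975.47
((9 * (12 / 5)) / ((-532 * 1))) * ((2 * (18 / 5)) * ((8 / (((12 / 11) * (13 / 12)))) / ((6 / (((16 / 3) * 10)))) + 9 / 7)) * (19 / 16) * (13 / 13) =-1358991 / 63700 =-21.33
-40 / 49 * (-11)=440 / 49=8.98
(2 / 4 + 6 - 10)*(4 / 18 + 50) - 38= -1924 / 9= -213.78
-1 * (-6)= 6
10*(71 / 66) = 10.76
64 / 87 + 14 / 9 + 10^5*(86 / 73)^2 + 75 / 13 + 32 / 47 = 117952180114091 / 849820959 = 138796.51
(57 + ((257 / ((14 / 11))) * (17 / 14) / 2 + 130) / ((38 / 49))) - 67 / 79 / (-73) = 670993517 / 1753168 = 382.73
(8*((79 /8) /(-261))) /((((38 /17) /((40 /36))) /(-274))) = 1839910 /44631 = 41.22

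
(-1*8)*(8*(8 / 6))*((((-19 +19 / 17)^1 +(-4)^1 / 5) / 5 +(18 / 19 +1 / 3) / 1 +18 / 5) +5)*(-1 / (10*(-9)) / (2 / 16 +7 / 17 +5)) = -1.05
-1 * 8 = -8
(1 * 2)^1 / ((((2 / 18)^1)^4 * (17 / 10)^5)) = 1312200000 / 1419857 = 924.18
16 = 16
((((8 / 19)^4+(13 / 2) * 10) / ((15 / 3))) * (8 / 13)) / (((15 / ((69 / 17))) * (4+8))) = 129949402 / 720023525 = 0.18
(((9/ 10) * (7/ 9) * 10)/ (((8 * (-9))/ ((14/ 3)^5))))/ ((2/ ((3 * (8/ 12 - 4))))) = 2352980/ 2187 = 1075.89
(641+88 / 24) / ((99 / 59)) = 114106 / 297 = 384.20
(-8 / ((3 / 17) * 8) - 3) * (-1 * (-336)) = -2912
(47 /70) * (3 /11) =141 /770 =0.18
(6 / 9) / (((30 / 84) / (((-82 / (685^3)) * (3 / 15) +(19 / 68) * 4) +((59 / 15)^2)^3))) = 51643037774767820248 / 7468776030234375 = 6914.52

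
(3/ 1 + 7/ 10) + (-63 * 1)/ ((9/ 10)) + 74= 77/ 10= 7.70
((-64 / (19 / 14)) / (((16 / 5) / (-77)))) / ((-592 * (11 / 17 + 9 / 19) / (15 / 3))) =-229075 / 26788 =-8.55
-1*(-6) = 6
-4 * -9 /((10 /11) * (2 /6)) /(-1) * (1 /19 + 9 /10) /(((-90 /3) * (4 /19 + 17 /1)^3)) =718751 /971271750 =0.00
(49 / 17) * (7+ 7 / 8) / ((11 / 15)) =46305 / 1496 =30.95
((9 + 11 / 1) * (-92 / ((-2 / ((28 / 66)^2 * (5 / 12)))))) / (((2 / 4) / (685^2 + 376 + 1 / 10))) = 23521797320 / 363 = 64798339.72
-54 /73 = -0.74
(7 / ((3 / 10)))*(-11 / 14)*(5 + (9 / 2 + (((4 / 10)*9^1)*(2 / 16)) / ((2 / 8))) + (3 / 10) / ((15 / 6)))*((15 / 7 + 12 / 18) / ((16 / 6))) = -370579 / 1680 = -220.58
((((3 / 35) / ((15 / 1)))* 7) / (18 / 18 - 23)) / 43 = -0.00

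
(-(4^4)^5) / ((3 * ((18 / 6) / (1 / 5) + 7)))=-549755813888 / 33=-16659267087.52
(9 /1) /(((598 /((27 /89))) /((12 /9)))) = 162 /26611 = 0.01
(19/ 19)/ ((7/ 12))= 12/ 7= 1.71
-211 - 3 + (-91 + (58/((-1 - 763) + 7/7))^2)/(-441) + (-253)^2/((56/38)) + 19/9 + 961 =45374583100705/1026946116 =44184.00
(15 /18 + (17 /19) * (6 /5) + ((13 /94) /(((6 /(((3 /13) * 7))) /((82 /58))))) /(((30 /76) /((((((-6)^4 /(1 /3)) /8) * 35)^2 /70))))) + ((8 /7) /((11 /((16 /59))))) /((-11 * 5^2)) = 107005626619776319 /194122617150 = 551226.99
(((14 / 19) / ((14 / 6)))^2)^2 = 1296 / 130321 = 0.01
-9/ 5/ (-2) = 0.90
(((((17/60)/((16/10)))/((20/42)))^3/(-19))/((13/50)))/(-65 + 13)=1685159/8417443840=0.00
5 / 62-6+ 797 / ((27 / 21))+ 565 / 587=201418535 / 327546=614.93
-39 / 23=-1.70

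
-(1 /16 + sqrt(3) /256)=-1 /16 - sqrt(3) /256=-0.07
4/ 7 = 0.57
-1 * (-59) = 59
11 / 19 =0.58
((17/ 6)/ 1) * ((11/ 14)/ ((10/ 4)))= 187/ 210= 0.89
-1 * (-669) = 669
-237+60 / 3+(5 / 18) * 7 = -3871 / 18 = -215.06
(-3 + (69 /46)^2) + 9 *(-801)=-28839 /4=-7209.75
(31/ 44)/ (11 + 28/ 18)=279/ 4972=0.06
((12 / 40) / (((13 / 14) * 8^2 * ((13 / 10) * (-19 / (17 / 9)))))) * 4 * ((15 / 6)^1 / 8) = -595 / 1233024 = -0.00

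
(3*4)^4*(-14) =-290304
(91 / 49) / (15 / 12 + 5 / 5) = 52 / 63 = 0.83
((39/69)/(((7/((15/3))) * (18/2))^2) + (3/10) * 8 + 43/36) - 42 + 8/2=-62809099/1825740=-34.40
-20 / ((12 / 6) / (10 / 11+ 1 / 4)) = -255 / 22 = -11.59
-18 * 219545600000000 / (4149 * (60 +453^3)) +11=-10235.11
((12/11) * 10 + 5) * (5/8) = 875/88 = 9.94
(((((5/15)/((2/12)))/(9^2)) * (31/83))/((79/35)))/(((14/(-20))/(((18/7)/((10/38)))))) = -23560/413091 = -0.06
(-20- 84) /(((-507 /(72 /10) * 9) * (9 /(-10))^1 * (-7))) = 64 /2457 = 0.03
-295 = -295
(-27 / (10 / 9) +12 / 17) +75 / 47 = -175767 / 7990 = -22.00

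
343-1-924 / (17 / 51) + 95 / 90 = -2428.94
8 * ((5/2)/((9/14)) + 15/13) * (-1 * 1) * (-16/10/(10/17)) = 64192/585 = 109.73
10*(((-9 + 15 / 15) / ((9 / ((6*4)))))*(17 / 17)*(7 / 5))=-896 / 3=-298.67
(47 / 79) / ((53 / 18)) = 846 / 4187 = 0.20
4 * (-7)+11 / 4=-101 / 4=-25.25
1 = 1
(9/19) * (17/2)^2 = 2601/76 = 34.22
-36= -36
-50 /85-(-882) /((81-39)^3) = -823 /1428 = -0.58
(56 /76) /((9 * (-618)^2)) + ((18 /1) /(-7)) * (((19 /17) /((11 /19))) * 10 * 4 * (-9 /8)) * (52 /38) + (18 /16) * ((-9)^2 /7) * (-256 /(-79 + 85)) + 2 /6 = -10661030918963 /42744743118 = -249.41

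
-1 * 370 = -370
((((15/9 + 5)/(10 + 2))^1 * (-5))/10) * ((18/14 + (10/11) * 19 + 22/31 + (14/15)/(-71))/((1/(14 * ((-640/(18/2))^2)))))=-20049562419200/52949457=-378654.73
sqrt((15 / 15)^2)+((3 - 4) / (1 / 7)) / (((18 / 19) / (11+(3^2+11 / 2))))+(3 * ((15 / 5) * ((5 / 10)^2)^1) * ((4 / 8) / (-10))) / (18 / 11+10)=-5757737 / 30720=-187.43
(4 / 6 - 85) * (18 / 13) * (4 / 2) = -3036 / 13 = -233.54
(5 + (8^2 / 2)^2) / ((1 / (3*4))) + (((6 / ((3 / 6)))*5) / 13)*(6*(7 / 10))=160776 / 13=12367.38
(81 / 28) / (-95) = -81 / 2660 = -0.03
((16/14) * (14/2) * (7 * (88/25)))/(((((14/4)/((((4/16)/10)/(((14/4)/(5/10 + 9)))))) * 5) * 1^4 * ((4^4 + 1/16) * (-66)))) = -2432/53773125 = -0.00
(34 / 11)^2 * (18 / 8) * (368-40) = 853128 / 121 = 7050.64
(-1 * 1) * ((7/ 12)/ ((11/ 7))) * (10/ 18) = -245/ 1188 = -0.21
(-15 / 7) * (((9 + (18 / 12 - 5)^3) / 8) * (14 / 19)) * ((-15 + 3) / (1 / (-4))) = 12195 / 38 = 320.92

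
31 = 31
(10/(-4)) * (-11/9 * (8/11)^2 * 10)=1600/99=16.16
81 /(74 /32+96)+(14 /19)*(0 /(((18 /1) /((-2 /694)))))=1296 /1573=0.82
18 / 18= 1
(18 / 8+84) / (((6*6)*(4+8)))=115 / 576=0.20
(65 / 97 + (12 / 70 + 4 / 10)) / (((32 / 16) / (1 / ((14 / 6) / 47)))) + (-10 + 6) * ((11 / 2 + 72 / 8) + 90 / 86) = -20307935 / 408758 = -49.68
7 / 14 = 1 / 2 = 0.50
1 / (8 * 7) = 1 / 56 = 0.02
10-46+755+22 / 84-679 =1691 / 42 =40.26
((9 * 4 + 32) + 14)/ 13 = 82/ 13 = 6.31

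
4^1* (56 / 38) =112 / 19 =5.89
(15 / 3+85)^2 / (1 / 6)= 48600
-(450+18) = -468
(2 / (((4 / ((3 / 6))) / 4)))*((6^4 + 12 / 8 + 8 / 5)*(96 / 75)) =207856 / 125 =1662.85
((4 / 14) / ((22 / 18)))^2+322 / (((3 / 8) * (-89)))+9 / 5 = -61685593 / 7915215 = -7.79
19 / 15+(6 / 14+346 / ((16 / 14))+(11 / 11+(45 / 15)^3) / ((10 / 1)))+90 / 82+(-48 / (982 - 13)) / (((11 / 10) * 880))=207517524589 / 673009260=308.34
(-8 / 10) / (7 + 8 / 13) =-0.11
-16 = -16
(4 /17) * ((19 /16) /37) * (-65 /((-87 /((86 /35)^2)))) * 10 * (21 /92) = 456703 /5873602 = 0.08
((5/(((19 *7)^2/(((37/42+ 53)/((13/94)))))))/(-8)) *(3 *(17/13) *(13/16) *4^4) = -18081370/1609699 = -11.23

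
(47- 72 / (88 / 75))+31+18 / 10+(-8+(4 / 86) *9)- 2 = 20942 / 2365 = 8.85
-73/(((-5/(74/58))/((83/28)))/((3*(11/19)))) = 7398039/77140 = 95.90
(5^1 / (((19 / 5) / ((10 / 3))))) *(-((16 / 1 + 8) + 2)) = -6500 / 57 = -114.04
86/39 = 2.21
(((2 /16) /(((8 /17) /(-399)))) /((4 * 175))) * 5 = -969 /1280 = -0.76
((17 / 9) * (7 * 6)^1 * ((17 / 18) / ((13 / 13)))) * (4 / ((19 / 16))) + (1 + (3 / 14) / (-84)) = 50953607 / 201096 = 253.38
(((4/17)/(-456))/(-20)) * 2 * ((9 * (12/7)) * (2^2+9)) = 117/11305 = 0.01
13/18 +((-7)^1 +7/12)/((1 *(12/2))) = -25/72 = -0.35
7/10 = 0.70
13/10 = 1.30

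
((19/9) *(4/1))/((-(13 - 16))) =76/27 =2.81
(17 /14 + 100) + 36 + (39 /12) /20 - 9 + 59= 104931 /560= 187.38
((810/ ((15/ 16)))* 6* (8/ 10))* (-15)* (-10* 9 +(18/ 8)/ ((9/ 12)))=5412096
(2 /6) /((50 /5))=1 /30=0.03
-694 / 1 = -694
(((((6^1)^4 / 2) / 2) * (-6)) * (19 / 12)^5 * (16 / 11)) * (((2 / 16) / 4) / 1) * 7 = -17332693 / 2816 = -6155.08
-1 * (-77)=77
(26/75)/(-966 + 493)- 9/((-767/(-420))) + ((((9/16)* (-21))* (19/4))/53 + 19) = 13.01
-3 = -3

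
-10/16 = -5/8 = -0.62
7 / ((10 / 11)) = 77 / 10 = 7.70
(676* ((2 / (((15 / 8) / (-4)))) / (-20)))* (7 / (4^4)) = 1183 / 300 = 3.94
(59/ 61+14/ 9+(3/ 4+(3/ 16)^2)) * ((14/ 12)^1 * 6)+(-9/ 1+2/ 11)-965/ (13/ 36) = -53419336235/ 20097792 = -2657.97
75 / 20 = 15 / 4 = 3.75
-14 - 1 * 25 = -39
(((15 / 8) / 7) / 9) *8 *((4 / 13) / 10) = 2 / 273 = 0.01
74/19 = 3.89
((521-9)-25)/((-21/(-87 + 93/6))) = 69641/42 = 1658.12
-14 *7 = -98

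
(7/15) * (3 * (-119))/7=-119/5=-23.80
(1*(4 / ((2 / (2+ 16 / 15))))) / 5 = 1.23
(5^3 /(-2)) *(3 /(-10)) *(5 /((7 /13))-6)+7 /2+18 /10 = 9367 /140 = 66.91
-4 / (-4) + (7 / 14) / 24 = 49 / 48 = 1.02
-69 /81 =-23 /27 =-0.85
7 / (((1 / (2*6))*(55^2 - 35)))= 42 / 1495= 0.03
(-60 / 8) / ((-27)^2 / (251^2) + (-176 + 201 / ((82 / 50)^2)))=1588570215 / 21446995564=0.07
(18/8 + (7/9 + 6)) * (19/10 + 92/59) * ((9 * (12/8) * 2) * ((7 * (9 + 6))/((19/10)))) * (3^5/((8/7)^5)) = 853362183184875/146931712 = 5807882.94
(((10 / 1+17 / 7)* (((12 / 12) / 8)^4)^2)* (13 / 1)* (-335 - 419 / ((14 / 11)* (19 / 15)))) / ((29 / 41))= -253033755 / 31239176192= -0.01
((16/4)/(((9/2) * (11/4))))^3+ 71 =68923997/970299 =71.03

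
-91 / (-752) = 91 / 752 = 0.12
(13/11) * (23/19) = 1.43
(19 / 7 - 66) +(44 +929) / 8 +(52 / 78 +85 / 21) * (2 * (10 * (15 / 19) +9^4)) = 65961225 / 1064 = 61993.63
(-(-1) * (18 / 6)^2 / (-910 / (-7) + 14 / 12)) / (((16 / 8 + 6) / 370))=4995 / 1574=3.17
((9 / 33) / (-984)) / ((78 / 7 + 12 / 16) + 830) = -7 / 21262846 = -0.00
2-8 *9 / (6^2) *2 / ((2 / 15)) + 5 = -23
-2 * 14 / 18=-14 / 9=-1.56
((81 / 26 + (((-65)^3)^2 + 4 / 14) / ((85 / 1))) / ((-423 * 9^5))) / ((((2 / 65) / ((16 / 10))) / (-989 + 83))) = 921183093085132 / 550435095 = 1673554.43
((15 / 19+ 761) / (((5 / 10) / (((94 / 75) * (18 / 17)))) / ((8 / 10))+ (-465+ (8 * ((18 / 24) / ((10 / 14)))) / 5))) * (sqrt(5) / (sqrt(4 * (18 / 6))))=-272111200 * sqrt(15) / 991978049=-1.06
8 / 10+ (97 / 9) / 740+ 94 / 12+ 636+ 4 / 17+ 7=14761243 / 22644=651.88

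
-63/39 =-21/13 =-1.62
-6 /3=-2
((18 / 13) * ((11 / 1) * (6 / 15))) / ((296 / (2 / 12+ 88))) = 17457 / 9620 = 1.81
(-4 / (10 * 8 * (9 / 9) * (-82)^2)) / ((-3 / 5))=1 / 80688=0.00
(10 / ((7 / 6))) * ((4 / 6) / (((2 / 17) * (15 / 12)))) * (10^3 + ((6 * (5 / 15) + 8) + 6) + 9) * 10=2788000 / 7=398285.71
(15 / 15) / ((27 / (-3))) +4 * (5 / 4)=44 / 9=4.89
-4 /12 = -1 /3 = -0.33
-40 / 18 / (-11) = 20 / 99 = 0.20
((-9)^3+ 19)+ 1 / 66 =-46859 / 66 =-709.98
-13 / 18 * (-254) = 1651 / 9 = 183.44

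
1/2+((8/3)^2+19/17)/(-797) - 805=-196205587/243882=-804.51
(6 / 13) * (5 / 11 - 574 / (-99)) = 1238 / 429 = 2.89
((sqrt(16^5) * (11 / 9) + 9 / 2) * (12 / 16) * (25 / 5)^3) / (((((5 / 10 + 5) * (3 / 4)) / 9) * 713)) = 122875 / 341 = 360.34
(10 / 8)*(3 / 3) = 5 / 4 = 1.25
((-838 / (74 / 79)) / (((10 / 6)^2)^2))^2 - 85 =7143276476636 / 534765625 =13357.77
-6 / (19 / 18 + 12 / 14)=-756 / 241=-3.14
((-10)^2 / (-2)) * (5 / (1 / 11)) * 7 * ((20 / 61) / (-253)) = 35000 / 1403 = 24.95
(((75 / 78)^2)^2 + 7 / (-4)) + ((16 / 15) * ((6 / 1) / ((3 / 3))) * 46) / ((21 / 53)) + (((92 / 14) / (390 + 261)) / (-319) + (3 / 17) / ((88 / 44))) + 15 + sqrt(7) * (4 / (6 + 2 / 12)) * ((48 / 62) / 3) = 192 * sqrt(7) / 1147 + 42755706441292291 / 56465350621680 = 757.65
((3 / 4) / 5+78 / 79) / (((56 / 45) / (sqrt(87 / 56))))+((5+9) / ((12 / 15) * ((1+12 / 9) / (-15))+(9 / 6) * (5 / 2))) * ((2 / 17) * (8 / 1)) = 16173 * sqrt(1218) / 495488+201600 / 55471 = 4.77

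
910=910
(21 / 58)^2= 441 / 3364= 0.13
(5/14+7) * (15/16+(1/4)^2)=103/14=7.36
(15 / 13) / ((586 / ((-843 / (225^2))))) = -281 / 8570250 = -0.00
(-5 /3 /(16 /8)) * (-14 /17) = 0.69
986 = 986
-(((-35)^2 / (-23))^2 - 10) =-1495335 / 529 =-2826.72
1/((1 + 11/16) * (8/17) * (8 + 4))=17/162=0.10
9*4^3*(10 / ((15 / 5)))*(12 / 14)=11520 / 7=1645.71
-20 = -20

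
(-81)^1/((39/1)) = -27/13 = -2.08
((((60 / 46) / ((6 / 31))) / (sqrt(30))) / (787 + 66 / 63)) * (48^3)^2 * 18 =23886343176192 * sqrt(30) / 380627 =343724669.40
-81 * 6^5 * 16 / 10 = -5038848 / 5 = -1007769.60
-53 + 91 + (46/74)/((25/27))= 35771/925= 38.67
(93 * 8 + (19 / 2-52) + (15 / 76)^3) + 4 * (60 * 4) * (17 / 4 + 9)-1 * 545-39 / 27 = 12875.06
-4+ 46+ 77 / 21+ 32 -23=164 / 3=54.67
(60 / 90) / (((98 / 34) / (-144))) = -1632 / 49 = -33.31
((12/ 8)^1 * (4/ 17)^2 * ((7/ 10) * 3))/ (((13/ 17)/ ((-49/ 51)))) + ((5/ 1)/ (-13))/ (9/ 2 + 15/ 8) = -15748/ 56355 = -0.28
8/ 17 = 0.47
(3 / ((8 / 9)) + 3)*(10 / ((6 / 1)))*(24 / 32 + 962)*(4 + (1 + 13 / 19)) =8838045 / 152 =58145.03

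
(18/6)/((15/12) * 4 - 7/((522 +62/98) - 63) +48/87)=653138/1205365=0.54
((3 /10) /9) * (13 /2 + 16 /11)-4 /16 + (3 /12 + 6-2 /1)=563 /132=4.27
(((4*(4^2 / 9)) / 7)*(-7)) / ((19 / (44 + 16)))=-1280 / 57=-22.46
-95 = -95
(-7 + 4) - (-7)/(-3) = -16/3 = -5.33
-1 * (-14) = 14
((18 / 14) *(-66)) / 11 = -54 / 7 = -7.71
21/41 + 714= 29295/41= 714.51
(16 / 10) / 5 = 8 / 25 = 0.32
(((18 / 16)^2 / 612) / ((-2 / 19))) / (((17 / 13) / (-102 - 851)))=2118519 / 147968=14.32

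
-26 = -26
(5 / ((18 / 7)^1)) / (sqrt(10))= 7 * sqrt(10) / 36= 0.61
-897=-897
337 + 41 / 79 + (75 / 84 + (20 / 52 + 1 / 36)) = 338.82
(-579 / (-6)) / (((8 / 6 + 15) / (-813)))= -4803.34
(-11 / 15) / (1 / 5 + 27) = -11 / 408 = -0.03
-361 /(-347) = 361 /347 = 1.04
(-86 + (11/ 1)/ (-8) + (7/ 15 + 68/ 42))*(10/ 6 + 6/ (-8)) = -262691/ 3360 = -78.18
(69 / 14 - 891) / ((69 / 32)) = -410.93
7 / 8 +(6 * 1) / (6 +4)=59 / 40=1.48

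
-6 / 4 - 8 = -19 / 2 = -9.50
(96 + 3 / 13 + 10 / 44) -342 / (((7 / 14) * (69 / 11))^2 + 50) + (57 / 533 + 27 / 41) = 31075803995 / 339596686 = 91.51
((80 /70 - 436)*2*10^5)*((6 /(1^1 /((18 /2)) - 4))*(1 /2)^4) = 410940000 /49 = 8386530.61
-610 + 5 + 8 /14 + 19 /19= -603.43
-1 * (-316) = 316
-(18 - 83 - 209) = 274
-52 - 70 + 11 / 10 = -1209 / 10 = -120.90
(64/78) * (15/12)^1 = 40/39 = 1.03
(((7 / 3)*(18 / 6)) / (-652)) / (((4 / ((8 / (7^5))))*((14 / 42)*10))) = -3 / 7827260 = -0.00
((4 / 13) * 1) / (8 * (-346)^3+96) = -1 / 1076964824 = -0.00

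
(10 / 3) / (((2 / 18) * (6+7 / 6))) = 180 / 43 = 4.19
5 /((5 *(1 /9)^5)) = 59049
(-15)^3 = -3375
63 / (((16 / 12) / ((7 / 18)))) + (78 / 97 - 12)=5571 / 776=7.18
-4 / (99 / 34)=-136 / 99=-1.37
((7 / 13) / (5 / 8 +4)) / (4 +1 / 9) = 504 / 17797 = 0.03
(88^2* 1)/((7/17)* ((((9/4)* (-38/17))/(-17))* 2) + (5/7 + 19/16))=4261182464/1180533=3609.54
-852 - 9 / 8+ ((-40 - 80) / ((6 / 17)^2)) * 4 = -112955 / 24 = -4706.46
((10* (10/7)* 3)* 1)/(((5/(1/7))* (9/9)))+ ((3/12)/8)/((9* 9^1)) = 155569/127008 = 1.22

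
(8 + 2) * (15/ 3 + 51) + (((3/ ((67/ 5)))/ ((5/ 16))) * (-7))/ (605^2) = 13733257664/ 24523675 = 560.00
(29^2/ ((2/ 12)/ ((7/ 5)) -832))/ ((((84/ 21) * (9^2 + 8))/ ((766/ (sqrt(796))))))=-6764163 * sqrt(199)/ 1237609258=-0.08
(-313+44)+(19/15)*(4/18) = -36277/135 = -268.72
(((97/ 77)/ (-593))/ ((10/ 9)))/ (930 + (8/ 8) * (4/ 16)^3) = -27936/ 13588941905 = -0.00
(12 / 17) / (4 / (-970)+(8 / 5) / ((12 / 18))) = 2910 / 9877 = 0.29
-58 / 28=-29 / 14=-2.07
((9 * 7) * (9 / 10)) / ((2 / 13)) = 7371 / 20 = 368.55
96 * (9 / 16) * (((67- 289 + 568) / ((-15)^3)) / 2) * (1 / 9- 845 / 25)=524536 / 5625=93.25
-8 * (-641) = 5128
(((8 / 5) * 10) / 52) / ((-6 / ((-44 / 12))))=22 / 117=0.19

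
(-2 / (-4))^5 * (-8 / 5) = -1 / 20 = -0.05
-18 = -18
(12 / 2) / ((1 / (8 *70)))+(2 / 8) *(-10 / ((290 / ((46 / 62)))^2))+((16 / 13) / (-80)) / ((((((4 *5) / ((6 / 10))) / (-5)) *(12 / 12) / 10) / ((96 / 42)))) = 9884776636853 / 2941851640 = 3360.05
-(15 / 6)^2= -25 / 4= -6.25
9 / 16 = 0.56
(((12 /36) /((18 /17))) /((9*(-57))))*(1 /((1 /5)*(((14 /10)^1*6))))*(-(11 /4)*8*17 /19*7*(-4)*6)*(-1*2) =635800 /263169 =2.42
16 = 16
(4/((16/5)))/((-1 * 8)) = -0.16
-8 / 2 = -4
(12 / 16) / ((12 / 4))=0.25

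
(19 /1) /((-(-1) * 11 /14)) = 266 /11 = 24.18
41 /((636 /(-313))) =-12833 /636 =-20.18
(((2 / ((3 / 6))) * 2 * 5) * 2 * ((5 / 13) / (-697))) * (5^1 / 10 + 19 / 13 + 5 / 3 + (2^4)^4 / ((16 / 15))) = -958520600 / 353379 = -2712.44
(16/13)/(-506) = -8/3289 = -0.00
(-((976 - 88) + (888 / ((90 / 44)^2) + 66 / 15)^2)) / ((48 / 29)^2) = -4581132573199 / 262440000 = -17455.92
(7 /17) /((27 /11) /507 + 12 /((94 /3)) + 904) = 611611 /1343324309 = 0.00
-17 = -17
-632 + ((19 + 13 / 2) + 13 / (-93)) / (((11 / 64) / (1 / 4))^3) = -68570440 / 123783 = -553.96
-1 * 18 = -18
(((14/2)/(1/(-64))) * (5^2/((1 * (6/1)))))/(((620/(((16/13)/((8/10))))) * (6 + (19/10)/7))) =-392000/530751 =-0.74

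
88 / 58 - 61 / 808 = 33783 / 23432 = 1.44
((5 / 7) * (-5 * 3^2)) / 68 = -225 / 476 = -0.47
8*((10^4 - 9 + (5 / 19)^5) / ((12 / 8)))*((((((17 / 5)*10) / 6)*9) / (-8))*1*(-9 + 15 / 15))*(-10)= -67289286396480 / 2476099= -27175523.43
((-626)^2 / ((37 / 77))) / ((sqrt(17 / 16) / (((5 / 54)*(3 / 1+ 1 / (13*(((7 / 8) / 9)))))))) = 4957231400*sqrt(17) / 73593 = 277732.78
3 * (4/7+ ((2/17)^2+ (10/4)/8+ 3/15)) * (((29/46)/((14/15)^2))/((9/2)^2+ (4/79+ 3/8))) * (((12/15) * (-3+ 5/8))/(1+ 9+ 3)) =-208804303629/12393358726112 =-0.02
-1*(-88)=88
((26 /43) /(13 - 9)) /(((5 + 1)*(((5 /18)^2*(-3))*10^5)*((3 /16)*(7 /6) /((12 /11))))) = -1404 /258671875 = -0.00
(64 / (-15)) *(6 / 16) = -8 / 5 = -1.60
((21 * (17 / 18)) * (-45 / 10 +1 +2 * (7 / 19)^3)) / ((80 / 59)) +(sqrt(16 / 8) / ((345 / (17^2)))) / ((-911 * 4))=-109155487 / 2194880- 289 * sqrt(2) / 1257180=-49.73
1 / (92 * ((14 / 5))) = 5 / 1288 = 0.00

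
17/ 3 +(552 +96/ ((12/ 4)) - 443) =440/ 3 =146.67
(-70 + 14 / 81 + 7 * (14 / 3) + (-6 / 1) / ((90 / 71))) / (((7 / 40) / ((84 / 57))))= -28576 / 81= -352.79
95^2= 9025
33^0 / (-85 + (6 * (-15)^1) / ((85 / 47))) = -17 / 2291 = -0.01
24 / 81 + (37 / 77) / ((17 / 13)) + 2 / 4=82261 / 70686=1.16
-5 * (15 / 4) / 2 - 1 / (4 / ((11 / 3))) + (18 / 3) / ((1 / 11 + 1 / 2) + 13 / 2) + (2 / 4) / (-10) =-14813 / 1560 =-9.50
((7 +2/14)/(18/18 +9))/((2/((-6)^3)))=-540/7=-77.14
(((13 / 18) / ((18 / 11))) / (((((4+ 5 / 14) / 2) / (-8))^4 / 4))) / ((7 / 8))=411452833792 / 1121513121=366.87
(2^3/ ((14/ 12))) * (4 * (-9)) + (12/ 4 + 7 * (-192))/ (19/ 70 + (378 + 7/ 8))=-250.39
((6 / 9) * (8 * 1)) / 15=16 / 45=0.36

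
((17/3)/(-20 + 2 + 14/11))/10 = -187/5520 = -0.03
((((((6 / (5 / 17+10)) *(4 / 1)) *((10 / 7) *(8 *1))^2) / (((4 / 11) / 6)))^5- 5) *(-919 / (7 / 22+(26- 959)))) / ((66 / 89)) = 1243442998013269561331619776706444947 / 292245643867561251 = 4254787108398331655.64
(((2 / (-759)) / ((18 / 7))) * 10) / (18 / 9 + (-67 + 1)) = 35 / 218592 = 0.00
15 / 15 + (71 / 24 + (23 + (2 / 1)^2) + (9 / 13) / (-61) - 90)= -1123897 / 19032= -59.05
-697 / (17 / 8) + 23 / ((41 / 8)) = -13264 / 41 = -323.51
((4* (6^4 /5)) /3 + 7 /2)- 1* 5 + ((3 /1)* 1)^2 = 3531 /10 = 353.10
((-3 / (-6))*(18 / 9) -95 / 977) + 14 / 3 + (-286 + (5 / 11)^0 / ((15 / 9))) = -4100917 / 14655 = -279.83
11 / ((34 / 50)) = 275 / 17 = 16.18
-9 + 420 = 411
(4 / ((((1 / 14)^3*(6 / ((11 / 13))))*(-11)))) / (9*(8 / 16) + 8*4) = -10976 / 2847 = -3.86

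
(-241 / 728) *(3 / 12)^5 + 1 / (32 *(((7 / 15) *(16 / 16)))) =7097 / 106496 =0.07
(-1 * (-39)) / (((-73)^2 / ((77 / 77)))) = 39 / 5329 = 0.01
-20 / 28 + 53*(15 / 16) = 5485 / 112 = 48.97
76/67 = 1.13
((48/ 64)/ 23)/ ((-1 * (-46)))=3/ 4232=0.00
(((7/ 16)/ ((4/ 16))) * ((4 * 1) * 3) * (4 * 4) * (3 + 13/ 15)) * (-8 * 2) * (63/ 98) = -66816/ 5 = -13363.20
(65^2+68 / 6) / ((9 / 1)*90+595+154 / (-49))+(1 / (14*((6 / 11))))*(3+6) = 3462451 / 824292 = 4.20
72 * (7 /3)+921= 1089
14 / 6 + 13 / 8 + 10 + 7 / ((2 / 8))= 1007 / 24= 41.96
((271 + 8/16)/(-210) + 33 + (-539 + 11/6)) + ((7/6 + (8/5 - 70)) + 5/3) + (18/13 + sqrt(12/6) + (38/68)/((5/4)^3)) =-567.94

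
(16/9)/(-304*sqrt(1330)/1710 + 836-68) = sqrt(1330)/1866107 + 4320/1866107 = 0.00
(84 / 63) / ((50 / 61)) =122 / 75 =1.63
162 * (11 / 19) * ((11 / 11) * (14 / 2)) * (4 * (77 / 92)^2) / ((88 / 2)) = 3361743 / 80408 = 41.81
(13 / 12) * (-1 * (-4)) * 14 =182 / 3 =60.67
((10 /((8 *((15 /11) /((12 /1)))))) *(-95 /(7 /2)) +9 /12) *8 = -16678 /7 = -2382.57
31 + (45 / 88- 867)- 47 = -77659 / 88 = -882.49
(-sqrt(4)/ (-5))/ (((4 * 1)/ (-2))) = -1/ 5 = -0.20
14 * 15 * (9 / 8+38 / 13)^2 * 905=16842326025 / 5408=3114335.43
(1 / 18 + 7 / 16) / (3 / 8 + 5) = 71 / 774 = 0.09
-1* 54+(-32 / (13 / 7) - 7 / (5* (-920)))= -4259509 / 59800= -71.23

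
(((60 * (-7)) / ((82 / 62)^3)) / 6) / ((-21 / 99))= 9831030 / 68921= 142.64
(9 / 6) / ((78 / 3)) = 3 / 52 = 0.06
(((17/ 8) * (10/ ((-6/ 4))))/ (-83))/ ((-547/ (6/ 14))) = -85/ 635614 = -0.00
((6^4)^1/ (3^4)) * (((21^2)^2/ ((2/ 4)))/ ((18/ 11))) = 3803184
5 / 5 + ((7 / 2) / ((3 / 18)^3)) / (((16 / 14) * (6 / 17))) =1875.25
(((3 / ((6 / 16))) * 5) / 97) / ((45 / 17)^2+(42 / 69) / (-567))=21536280 / 365883709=0.06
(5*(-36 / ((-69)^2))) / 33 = -20 / 17457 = -0.00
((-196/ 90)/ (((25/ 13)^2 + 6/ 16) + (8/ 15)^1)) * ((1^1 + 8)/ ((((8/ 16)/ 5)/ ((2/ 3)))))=-2649920/ 93421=-28.37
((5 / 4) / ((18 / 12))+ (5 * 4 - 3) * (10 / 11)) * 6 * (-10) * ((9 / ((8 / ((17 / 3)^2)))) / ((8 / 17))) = -26407375 / 352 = -75020.95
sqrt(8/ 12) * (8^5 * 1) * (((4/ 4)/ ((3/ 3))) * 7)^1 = 229376 * sqrt(6)/ 3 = 187284.72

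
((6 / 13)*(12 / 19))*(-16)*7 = -8064 / 247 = -32.65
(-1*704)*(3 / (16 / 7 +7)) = -14784 / 65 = -227.45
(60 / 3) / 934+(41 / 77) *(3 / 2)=58981 / 71918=0.82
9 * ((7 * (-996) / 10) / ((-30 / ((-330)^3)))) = -7516582920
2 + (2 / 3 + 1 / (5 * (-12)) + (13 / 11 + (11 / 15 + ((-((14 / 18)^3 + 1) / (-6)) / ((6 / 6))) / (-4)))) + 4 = 4091557 / 481140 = 8.50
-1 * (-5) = 5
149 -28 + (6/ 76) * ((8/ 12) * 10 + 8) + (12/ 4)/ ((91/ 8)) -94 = 49141/ 1729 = 28.42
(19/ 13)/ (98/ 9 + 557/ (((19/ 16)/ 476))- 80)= 3249/ 496173470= 0.00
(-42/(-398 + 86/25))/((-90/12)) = -35/2466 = -0.01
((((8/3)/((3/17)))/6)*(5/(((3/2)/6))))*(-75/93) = -34000/837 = -40.62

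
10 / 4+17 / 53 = 299 / 106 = 2.82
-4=-4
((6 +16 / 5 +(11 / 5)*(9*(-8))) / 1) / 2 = -373 / 5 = -74.60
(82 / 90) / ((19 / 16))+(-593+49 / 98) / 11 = -998743 / 18810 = -53.10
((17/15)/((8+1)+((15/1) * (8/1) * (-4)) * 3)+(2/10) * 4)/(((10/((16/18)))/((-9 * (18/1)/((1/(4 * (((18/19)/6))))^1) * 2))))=-219584/15105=-14.54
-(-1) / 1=1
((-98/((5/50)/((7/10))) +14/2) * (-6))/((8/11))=5601.75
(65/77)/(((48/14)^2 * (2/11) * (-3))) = -455/3456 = -0.13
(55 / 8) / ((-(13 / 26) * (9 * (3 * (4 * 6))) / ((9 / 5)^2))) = -11 / 160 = -0.07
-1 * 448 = -448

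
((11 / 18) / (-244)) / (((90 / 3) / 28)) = -77 / 32940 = -0.00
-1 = -1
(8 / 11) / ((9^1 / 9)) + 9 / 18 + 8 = 203 / 22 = 9.23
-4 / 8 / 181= -1 / 362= -0.00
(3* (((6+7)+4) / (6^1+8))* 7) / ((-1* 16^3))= -51 / 8192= -0.01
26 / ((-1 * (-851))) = 26 / 851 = 0.03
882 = 882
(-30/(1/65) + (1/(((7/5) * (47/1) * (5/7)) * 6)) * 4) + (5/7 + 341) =-1608.27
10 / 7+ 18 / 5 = 176 / 35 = 5.03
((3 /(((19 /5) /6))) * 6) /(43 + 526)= 0.05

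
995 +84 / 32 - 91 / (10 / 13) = 35173 / 40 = 879.32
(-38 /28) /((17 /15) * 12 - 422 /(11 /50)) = 1045 /1466528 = 0.00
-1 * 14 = -14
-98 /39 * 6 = -196 /13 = -15.08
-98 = -98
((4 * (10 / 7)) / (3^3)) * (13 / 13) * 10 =400 / 189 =2.12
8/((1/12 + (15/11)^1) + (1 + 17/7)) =7392/4505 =1.64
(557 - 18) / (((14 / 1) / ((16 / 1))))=616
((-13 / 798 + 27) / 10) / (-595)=-21533 / 4748100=-0.00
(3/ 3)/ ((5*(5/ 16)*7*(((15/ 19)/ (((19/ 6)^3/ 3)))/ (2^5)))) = 8340544/ 212625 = 39.23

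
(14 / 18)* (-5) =-35 / 9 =-3.89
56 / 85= 0.66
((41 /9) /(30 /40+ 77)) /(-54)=-82 /75573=-0.00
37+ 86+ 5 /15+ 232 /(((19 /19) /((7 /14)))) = 718 /3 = 239.33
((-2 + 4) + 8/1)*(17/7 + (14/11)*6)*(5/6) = 19375/231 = 83.87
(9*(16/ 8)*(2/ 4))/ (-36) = -1/ 4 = -0.25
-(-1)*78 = 78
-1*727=-727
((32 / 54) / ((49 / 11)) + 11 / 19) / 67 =17897 / 1684179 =0.01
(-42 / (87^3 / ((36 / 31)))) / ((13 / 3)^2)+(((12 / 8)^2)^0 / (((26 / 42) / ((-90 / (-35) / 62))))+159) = 20324621424 / 127773971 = 159.07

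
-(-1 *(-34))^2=-1156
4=4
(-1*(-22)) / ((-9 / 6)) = -14.67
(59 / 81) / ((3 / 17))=1003 / 243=4.13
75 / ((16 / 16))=75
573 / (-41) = -573 / 41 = -13.98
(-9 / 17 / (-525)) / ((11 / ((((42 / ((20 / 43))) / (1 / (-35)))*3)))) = -8127 / 9350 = -0.87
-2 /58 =-1 /29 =-0.03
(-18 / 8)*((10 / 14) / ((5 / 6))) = -27 / 14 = -1.93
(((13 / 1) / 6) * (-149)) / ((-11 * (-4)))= -1937 / 264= -7.34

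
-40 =-40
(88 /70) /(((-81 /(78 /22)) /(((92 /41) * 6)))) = -9568 /12915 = -0.74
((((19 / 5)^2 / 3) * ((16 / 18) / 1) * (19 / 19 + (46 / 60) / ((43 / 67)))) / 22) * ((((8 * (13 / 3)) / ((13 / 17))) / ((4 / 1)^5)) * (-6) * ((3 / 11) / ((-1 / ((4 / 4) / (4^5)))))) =17373847 / 575410176000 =0.00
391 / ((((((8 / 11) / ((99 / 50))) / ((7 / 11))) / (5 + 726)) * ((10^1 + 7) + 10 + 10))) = 198073953 / 14800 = 13383.38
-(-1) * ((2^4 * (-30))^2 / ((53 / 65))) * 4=59904000 / 53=1130264.15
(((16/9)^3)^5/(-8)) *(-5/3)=720575940379279360/617673396283947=1166.60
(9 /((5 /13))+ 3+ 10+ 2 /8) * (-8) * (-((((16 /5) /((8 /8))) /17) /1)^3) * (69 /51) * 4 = 552435712 /52200625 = 10.58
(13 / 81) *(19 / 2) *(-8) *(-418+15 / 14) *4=11533912 / 567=20342.00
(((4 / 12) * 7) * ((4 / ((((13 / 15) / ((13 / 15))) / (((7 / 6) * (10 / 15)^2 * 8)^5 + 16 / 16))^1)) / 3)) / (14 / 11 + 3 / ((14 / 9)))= 76054045866568 / 63666100359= 1194.58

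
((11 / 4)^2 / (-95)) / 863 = -121 / 1311760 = -0.00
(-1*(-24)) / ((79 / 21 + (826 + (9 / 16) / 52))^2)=7326498816 / 210185885888521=0.00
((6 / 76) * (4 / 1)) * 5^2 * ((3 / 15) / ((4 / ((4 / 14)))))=15 / 133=0.11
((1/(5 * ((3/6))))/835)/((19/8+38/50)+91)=16/3144109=0.00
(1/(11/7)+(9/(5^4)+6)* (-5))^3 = -66302267616424/2599609375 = -25504.70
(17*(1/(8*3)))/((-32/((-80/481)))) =85/23088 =0.00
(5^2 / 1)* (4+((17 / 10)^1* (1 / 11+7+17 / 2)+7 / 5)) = 35095 / 44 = 797.61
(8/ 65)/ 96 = 1/ 780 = 0.00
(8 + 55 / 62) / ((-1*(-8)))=551 / 496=1.11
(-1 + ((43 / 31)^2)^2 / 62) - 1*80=-4634503661 / 57258302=-80.94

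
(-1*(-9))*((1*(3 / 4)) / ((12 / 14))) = 63 / 8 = 7.88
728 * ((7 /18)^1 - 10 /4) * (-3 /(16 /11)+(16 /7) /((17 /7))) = 527345 /306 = 1723.35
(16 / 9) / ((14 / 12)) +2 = 74 / 21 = 3.52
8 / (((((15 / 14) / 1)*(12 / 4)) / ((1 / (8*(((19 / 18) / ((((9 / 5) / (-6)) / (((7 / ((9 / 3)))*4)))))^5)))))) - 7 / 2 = -166463183959420489 / 47560909592000000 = -3.50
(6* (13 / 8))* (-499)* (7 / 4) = -136227 / 16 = -8514.19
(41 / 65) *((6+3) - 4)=3.15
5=5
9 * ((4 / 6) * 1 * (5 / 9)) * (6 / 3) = 6.67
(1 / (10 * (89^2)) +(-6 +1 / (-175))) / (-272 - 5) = 16649907 / 767940950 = 0.02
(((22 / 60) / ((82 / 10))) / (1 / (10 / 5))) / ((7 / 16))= 176 / 861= 0.20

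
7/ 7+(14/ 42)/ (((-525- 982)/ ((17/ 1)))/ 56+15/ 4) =7141/ 6189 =1.15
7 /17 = 0.41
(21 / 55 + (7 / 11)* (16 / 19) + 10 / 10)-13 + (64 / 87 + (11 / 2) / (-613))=-1154257807 / 111461790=-10.36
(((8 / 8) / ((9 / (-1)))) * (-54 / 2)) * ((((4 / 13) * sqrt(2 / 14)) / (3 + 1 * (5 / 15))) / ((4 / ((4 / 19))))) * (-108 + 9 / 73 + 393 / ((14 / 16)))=3138966 * sqrt(7) / 4417595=1.88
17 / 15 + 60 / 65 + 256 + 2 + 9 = 52466 / 195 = 269.06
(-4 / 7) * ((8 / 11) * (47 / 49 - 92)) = 142752 / 3773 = 37.84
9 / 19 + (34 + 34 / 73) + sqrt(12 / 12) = 49848 / 1387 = 35.94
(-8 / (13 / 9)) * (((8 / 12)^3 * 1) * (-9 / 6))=32 / 13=2.46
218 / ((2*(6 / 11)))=1199 / 6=199.83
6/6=1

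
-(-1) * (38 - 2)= 36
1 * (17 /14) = 17 /14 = 1.21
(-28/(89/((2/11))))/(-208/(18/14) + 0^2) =9/25454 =0.00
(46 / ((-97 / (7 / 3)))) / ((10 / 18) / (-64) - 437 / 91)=5625984 / 24460199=0.23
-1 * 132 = -132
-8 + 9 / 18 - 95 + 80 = -45 / 2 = -22.50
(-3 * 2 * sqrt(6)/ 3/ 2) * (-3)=3 * sqrt(6)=7.35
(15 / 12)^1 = 5 / 4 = 1.25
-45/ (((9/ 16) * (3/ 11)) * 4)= -220/ 3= -73.33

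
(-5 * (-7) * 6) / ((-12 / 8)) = -140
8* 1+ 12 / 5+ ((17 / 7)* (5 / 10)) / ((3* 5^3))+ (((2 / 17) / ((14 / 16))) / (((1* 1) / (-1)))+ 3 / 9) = 45059 / 4250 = 10.60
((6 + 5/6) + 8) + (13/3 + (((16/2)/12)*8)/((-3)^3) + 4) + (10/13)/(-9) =48193/2106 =22.88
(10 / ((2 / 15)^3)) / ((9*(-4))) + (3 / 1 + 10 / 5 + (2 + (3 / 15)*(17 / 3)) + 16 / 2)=-24253 / 240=-101.05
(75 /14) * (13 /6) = 325 /28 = 11.61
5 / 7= 0.71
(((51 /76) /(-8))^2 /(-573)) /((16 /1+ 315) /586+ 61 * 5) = -4981 /123948524032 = -0.00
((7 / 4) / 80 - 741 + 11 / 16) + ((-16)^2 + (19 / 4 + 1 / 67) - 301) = -16734471 / 21440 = -780.53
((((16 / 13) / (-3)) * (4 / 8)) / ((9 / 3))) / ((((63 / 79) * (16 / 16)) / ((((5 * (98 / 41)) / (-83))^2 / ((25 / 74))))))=-64165696 / 12194170677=-0.01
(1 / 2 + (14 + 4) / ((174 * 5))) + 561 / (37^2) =369409 / 397010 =0.93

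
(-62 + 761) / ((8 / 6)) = 2097 / 4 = 524.25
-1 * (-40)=40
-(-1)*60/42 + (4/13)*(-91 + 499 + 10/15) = 127.17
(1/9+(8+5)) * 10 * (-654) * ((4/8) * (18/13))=-771720/13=-59363.08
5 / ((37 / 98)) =13.24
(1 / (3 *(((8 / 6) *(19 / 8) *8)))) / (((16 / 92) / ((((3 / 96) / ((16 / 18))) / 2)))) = 207 / 155648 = 0.00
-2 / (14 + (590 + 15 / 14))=-0.00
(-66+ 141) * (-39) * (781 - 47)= -2146950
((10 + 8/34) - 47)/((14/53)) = -33125/238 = -139.18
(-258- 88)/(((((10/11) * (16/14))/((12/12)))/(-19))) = 253099/40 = 6327.48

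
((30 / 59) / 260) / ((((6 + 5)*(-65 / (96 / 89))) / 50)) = -1440 / 9761609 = -0.00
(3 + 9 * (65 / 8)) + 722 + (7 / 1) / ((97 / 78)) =623713 / 776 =803.75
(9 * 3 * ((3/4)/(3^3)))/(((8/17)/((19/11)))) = 969/352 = 2.75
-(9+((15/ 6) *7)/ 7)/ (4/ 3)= -8.62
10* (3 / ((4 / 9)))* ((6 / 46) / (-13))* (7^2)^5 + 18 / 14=-800817325533 / 4186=-191308486.75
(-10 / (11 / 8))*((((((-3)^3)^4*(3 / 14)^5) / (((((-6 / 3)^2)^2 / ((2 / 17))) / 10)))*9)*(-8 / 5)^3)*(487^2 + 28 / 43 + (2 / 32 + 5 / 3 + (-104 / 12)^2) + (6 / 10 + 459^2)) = 7163587554794779572 / 3378627175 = 2120265771.79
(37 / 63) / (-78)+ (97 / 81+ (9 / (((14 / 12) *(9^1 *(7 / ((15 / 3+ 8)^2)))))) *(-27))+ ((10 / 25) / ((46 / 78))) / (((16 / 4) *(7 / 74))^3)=-90551613119 / 166142340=-545.02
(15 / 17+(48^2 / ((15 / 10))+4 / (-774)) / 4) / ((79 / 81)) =45578385 / 115498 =394.62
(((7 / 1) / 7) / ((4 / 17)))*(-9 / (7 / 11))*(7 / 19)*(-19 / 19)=1683 / 76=22.14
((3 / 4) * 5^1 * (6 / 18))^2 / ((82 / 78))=975 / 656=1.49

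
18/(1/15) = 270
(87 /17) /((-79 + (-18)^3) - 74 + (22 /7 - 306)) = -609 /748255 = -0.00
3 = 3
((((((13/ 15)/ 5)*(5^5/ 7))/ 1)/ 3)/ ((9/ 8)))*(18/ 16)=1625/ 63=25.79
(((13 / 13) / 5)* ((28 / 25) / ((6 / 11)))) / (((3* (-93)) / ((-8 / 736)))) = 77 / 4812750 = 0.00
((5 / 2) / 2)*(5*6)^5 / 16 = 3796875 / 2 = 1898437.50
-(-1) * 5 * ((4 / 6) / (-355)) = -0.01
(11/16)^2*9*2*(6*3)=9801/64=153.14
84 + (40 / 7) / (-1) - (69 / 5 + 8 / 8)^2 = -24632 / 175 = -140.75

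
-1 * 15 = -15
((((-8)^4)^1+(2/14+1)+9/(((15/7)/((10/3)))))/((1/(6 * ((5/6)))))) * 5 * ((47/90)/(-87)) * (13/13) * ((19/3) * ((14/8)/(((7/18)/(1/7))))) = -64246885/25578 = -2511.80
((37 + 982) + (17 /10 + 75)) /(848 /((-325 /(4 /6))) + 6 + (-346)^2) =2136615 /233454508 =0.01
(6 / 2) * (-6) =-18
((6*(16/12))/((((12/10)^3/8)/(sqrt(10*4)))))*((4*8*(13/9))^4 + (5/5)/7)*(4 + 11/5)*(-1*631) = -1640296735317917200*sqrt(10)/1240029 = -4183026140632.98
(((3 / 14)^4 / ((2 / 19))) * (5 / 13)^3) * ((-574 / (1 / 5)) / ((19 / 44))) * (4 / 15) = -1522125 / 753571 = -2.02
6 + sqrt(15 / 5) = 7.73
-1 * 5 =-5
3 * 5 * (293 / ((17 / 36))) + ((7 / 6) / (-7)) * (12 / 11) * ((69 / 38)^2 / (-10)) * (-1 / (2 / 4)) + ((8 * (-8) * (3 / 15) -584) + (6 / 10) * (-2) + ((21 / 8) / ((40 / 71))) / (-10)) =1881225236023 / 216022400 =8708.47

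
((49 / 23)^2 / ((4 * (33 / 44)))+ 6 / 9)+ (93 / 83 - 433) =-18866835 / 43907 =-429.70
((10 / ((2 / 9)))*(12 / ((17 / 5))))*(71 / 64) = 47925 / 272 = 176.19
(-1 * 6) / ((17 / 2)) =-12 / 17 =-0.71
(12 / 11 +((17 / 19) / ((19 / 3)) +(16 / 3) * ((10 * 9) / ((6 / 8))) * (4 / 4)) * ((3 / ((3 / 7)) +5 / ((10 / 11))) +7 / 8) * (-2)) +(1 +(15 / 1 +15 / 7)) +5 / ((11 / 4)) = -1901618025 / 111188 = -17102.73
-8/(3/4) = -32/3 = -10.67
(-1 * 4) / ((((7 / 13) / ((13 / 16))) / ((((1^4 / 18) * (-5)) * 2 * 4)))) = 845 / 63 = 13.41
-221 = -221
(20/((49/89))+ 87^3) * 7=32268427/7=4609775.29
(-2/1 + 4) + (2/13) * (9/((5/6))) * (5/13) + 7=1629/169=9.64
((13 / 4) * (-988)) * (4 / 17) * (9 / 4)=-28899 / 17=-1699.94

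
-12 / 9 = -4 / 3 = -1.33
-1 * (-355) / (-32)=-355 / 32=-11.09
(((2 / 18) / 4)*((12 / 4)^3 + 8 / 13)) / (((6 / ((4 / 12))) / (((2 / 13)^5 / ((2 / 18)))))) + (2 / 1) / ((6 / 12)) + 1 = 217207841 / 43441281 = 5.00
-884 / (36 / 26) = -5746 / 9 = -638.44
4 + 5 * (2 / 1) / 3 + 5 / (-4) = 73 / 12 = 6.08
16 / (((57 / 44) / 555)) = 130240 / 19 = 6854.74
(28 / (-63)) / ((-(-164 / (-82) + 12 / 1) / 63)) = 2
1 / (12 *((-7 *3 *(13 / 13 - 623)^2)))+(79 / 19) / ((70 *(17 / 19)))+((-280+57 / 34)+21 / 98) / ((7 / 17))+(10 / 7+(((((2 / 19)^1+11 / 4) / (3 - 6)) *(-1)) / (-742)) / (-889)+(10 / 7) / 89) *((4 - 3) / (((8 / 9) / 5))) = -1762169844069842081881 / 2641079446058168640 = -667.22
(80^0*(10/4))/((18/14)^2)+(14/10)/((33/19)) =20657/8910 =2.32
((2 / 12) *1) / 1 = 1 / 6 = 0.17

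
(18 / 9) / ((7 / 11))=22 / 7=3.14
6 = 6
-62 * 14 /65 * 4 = -3472 /65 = -53.42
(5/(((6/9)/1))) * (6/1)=45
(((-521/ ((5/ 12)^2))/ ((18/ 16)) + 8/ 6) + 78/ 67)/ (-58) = 6695869/ 145725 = 45.95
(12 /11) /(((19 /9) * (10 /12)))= 0.62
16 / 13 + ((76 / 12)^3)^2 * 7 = 4281186835 / 9477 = 451744.94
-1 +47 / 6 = 41 / 6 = 6.83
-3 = -3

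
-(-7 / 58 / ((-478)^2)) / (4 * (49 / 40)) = 5 / 46382252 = 0.00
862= 862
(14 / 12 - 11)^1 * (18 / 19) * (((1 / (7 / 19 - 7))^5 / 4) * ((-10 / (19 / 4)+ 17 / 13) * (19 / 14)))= -1514720983 / 7706600568576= -0.00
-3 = -3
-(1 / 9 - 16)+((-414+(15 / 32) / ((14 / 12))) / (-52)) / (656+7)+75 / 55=2199902291 / 127423296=17.26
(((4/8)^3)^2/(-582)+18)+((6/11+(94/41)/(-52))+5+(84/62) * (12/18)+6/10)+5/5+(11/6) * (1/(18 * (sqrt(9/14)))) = 11 * sqrt(14)/324+880246117987/33849678720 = 26.13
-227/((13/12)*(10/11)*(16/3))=-22473/520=-43.22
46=46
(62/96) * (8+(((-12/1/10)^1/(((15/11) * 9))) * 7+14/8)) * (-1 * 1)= -5.85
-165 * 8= -1320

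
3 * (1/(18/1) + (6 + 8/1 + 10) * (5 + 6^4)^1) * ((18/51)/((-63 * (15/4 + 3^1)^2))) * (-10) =115.18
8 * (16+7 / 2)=156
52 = 52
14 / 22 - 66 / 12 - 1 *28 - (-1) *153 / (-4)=-71.11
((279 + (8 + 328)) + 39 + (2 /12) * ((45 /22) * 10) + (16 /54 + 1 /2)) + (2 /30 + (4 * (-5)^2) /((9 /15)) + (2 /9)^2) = 3675322 /4455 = 824.99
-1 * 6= -6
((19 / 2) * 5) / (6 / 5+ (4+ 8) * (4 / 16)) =475 / 42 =11.31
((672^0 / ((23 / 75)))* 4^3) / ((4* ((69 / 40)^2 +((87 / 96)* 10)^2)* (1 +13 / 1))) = 3840000 / 87691709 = 0.04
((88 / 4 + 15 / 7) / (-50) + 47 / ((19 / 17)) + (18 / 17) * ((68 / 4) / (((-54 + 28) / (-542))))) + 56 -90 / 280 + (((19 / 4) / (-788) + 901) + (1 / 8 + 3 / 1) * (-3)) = 185851816707 / 136245200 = 1364.10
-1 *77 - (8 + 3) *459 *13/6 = -22033/2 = -11016.50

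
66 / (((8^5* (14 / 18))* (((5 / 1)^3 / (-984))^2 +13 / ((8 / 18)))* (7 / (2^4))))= 4493313 / 22216296592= 0.00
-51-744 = -795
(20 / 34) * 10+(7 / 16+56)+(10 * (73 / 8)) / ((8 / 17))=256.23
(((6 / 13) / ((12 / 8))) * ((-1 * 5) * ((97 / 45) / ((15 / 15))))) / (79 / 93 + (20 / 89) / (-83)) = -88850836 / 22686807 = -3.92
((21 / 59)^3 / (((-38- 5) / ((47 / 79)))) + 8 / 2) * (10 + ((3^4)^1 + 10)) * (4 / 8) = 281815713085 / 1395344926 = 201.97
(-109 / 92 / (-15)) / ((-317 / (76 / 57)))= -109 / 328095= -0.00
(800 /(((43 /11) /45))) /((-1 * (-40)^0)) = -396000 /43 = -9209.30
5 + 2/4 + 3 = 17/2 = 8.50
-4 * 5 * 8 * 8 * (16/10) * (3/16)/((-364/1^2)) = 96/91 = 1.05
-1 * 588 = -588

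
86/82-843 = -34520/41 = -841.95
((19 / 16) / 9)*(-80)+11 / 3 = -62 / 9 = -6.89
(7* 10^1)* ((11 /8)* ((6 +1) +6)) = 5005 /4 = 1251.25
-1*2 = -2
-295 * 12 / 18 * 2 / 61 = -1180 / 183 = -6.45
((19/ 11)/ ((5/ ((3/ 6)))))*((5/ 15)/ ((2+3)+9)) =19/ 4620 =0.00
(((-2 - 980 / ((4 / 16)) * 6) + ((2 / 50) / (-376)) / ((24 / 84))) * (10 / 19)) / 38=-442213607 / 1357360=-325.79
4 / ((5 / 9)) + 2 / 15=22 / 3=7.33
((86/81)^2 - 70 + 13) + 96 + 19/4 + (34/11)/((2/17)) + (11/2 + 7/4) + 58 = 136.40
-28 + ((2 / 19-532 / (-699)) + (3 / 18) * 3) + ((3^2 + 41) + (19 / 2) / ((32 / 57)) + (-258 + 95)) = -122.71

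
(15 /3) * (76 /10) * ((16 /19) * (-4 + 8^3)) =16256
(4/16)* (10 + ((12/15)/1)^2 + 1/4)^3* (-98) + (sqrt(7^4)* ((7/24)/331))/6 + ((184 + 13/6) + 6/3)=-187395731027899/5958000000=-31452.79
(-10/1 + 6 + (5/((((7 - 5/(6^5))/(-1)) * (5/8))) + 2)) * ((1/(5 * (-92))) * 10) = 0.07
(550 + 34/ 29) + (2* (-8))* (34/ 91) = 1438768/ 2639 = 545.19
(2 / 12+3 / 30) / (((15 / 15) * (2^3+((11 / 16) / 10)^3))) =3276800 / 98307993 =0.03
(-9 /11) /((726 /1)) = -3 /2662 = -0.00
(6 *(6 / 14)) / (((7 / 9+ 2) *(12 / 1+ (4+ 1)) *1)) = 162 / 2975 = 0.05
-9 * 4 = -36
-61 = -61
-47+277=230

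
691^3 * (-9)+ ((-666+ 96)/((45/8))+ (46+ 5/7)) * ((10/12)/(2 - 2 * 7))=-4489814954833/1512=-2969454335.21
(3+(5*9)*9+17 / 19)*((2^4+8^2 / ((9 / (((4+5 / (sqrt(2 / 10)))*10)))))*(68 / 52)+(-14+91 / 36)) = 35558713 / 228+422633600*sqrt(5) / 2223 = 581077.33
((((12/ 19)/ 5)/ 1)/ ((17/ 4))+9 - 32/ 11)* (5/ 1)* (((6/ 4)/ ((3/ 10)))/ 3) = 51.01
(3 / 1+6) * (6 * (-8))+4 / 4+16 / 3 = -1277 / 3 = -425.67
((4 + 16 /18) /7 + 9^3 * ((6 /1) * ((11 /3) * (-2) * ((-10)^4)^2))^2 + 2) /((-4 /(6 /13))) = -1628473846153846153846.46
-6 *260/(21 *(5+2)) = -520/49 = -10.61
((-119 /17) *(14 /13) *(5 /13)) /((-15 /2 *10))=98 /2535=0.04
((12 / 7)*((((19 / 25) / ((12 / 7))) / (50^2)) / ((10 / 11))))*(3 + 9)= 627 / 156250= 0.00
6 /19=0.32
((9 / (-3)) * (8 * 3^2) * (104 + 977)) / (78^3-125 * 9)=-25944 / 52603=-0.49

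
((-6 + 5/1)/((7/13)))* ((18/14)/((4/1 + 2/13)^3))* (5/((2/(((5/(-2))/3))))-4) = 2084953/10287648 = 0.20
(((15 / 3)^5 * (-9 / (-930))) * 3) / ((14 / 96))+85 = 153445 / 217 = 707.12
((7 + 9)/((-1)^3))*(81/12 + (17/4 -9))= -32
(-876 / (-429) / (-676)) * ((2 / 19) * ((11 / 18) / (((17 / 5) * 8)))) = -365 / 51093432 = -0.00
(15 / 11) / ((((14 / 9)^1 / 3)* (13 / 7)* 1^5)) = 405 / 286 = 1.42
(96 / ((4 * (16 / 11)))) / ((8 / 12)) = 24.75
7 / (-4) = -7 / 4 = -1.75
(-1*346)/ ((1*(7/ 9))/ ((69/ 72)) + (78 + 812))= -11937/ 30733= -0.39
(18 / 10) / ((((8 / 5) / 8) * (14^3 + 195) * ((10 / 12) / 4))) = 216 / 14695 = 0.01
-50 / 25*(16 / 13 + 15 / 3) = -162 / 13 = -12.46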